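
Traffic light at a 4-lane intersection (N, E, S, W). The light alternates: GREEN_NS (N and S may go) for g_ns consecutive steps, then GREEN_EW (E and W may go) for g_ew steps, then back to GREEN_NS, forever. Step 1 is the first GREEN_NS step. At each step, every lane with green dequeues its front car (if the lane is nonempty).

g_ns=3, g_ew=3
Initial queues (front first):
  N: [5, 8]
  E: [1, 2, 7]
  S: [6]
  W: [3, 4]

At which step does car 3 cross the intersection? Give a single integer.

Step 1 [NS]: N:car5-GO,E:wait,S:car6-GO,W:wait | queues: N=1 E=3 S=0 W=2
Step 2 [NS]: N:car8-GO,E:wait,S:empty,W:wait | queues: N=0 E=3 S=0 W=2
Step 3 [NS]: N:empty,E:wait,S:empty,W:wait | queues: N=0 E=3 S=0 W=2
Step 4 [EW]: N:wait,E:car1-GO,S:wait,W:car3-GO | queues: N=0 E=2 S=0 W=1
Step 5 [EW]: N:wait,E:car2-GO,S:wait,W:car4-GO | queues: N=0 E=1 S=0 W=0
Step 6 [EW]: N:wait,E:car7-GO,S:wait,W:empty | queues: N=0 E=0 S=0 W=0
Car 3 crosses at step 4

4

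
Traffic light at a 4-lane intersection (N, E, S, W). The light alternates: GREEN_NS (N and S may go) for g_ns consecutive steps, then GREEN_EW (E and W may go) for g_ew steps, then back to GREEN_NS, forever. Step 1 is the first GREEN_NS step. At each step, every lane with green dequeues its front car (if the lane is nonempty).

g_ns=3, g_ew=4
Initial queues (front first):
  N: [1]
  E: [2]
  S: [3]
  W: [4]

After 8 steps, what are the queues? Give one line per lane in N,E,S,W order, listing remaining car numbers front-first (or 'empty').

Step 1 [NS]: N:car1-GO,E:wait,S:car3-GO,W:wait | queues: N=0 E=1 S=0 W=1
Step 2 [NS]: N:empty,E:wait,S:empty,W:wait | queues: N=0 E=1 S=0 W=1
Step 3 [NS]: N:empty,E:wait,S:empty,W:wait | queues: N=0 E=1 S=0 W=1
Step 4 [EW]: N:wait,E:car2-GO,S:wait,W:car4-GO | queues: N=0 E=0 S=0 W=0

N: empty
E: empty
S: empty
W: empty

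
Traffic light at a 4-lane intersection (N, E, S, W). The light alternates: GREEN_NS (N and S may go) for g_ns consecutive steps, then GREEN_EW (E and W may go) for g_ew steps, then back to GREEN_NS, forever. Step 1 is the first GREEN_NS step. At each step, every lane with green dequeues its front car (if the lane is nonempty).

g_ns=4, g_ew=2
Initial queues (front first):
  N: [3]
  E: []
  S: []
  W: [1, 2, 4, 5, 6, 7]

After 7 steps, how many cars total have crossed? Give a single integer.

Answer: 3

Derivation:
Step 1 [NS]: N:car3-GO,E:wait,S:empty,W:wait | queues: N=0 E=0 S=0 W=6
Step 2 [NS]: N:empty,E:wait,S:empty,W:wait | queues: N=0 E=0 S=0 W=6
Step 3 [NS]: N:empty,E:wait,S:empty,W:wait | queues: N=0 E=0 S=0 W=6
Step 4 [NS]: N:empty,E:wait,S:empty,W:wait | queues: N=0 E=0 S=0 W=6
Step 5 [EW]: N:wait,E:empty,S:wait,W:car1-GO | queues: N=0 E=0 S=0 W=5
Step 6 [EW]: N:wait,E:empty,S:wait,W:car2-GO | queues: N=0 E=0 S=0 W=4
Step 7 [NS]: N:empty,E:wait,S:empty,W:wait | queues: N=0 E=0 S=0 W=4
Cars crossed by step 7: 3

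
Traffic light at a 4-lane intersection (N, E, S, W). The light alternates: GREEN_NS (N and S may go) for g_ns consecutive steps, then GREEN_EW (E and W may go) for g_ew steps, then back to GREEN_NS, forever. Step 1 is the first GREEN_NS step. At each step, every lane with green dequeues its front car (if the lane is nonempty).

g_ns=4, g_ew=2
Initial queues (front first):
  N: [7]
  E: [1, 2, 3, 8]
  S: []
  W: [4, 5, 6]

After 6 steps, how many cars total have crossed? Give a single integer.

Answer: 5

Derivation:
Step 1 [NS]: N:car7-GO,E:wait,S:empty,W:wait | queues: N=0 E=4 S=0 W=3
Step 2 [NS]: N:empty,E:wait,S:empty,W:wait | queues: N=0 E=4 S=0 W=3
Step 3 [NS]: N:empty,E:wait,S:empty,W:wait | queues: N=0 E=4 S=0 W=3
Step 4 [NS]: N:empty,E:wait,S:empty,W:wait | queues: N=0 E=4 S=0 W=3
Step 5 [EW]: N:wait,E:car1-GO,S:wait,W:car4-GO | queues: N=0 E=3 S=0 W=2
Step 6 [EW]: N:wait,E:car2-GO,S:wait,W:car5-GO | queues: N=0 E=2 S=0 W=1
Cars crossed by step 6: 5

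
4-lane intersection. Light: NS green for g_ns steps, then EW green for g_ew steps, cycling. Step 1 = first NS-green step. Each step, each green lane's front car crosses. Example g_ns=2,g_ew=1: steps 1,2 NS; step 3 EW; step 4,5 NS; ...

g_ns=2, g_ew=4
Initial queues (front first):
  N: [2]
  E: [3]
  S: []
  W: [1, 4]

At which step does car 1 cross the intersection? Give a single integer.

Step 1 [NS]: N:car2-GO,E:wait,S:empty,W:wait | queues: N=0 E=1 S=0 W=2
Step 2 [NS]: N:empty,E:wait,S:empty,W:wait | queues: N=0 E=1 S=0 W=2
Step 3 [EW]: N:wait,E:car3-GO,S:wait,W:car1-GO | queues: N=0 E=0 S=0 W=1
Step 4 [EW]: N:wait,E:empty,S:wait,W:car4-GO | queues: N=0 E=0 S=0 W=0
Car 1 crosses at step 3

3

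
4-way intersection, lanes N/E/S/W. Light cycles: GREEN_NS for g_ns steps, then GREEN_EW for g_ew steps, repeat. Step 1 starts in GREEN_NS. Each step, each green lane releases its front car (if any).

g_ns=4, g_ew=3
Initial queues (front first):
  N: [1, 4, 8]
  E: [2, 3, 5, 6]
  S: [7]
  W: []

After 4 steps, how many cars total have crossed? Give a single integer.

Step 1 [NS]: N:car1-GO,E:wait,S:car7-GO,W:wait | queues: N=2 E=4 S=0 W=0
Step 2 [NS]: N:car4-GO,E:wait,S:empty,W:wait | queues: N=1 E=4 S=0 W=0
Step 3 [NS]: N:car8-GO,E:wait,S:empty,W:wait | queues: N=0 E=4 S=0 W=0
Step 4 [NS]: N:empty,E:wait,S:empty,W:wait | queues: N=0 E=4 S=0 W=0
Cars crossed by step 4: 4

Answer: 4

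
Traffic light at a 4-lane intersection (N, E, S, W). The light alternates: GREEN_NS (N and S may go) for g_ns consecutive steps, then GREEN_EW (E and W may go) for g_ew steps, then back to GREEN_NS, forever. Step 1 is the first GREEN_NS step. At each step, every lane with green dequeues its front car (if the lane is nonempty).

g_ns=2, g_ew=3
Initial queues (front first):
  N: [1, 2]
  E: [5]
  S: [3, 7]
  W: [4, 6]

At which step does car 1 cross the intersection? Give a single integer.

Step 1 [NS]: N:car1-GO,E:wait,S:car3-GO,W:wait | queues: N=1 E=1 S=1 W=2
Step 2 [NS]: N:car2-GO,E:wait,S:car7-GO,W:wait | queues: N=0 E=1 S=0 W=2
Step 3 [EW]: N:wait,E:car5-GO,S:wait,W:car4-GO | queues: N=0 E=0 S=0 W=1
Step 4 [EW]: N:wait,E:empty,S:wait,W:car6-GO | queues: N=0 E=0 S=0 W=0
Car 1 crosses at step 1

1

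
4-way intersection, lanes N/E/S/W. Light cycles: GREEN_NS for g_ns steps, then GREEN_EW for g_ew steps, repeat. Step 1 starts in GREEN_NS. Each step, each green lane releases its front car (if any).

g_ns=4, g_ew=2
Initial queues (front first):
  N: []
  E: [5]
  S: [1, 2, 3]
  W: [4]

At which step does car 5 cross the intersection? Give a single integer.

Step 1 [NS]: N:empty,E:wait,S:car1-GO,W:wait | queues: N=0 E=1 S=2 W=1
Step 2 [NS]: N:empty,E:wait,S:car2-GO,W:wait | queues: N=0 E=1 S=1 W=1
Step 3 [NS]: N:empty,E:wait,S:car3-GO,W:wait | queues: N=0 E=1 S=0 W=1
Step 4 [NS]: N:empty,E:wait,S:empty,W:wait | queues: N=0 E=1 S=0 W=1
Step 5 [EW]: N:wait,E:car5-GO,S:wait,W:car4-GO | queues: N=0 E=0 S=0 W=0
Car 5 crosses at step 5

5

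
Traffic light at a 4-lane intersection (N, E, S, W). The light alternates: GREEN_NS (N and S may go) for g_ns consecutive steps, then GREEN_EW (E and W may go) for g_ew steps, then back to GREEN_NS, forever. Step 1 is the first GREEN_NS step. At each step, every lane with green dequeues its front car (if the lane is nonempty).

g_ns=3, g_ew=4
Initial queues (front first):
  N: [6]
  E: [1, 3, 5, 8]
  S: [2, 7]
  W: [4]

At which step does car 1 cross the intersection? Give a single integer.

Step 1 [NS]: N:car6-GO,E:wait,S:car2-GO,W:wait | queues: N=0 E=4 S=1 W=1
Step 2 [NS]: N:empty,E:wait,S:car7-GO,W:wait | queues: N=0 E=4 S=0 W=1
Step 3 [NS]: N:empty,E:wait,S:empty,W:wait | queues: N=0 E=4 S=0 W=1
Step 4 [EW]: N:wait,E:car1-GO,S:wait,W:car4-GO | queues: N=0 E=3 S=0 W=0
Step 5 [EW]: N:wait,E:car3-GO,S:wait,W:empty | queues: N=0 E=2 S=0 W=0
Step 6 [EW]: N:wait,E:car5-GO,S:wait,W:empty | queues: N=0 E=1 S=0 W=0
Step 7 [EW]: N:wait,E:car8-GO,S:wait,W:empty | queues: N=0 E=0 S=0 W=0
Car 1 crosses at step 4

4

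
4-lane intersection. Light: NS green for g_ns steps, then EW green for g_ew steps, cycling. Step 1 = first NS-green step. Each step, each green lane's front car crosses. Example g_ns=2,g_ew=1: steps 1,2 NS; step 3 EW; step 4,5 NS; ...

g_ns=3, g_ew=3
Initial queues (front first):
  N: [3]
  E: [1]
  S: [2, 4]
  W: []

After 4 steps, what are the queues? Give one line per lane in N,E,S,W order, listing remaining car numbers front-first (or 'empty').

Step 1 [NS]: N:car3-GO,E:wait,S:car2-GO,W:wait | queues: N=0 E=1 S=1 W=0
Step 2 [NS]: N:empty,E:wait,S:car4-GO,W:wait | queues: N=0 E=1 S=0 W=0
Step 3 [NS]: N:empty,E:wait,S:empty,W:wait | queues: N=0 E=1 S=0 W=0
Step 4 [EW]: N:wait,E:car1-GO,S:wait,W:empty | queues: N=0 E=0 S=0 W=0

N: empty
E: empty
S: empty
W: empty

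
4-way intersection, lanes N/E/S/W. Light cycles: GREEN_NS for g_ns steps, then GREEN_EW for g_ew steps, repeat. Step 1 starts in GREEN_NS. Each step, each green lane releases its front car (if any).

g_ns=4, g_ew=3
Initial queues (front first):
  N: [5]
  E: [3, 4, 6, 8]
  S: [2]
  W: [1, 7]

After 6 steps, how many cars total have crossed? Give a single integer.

Step 1 [NS]: N:car5-GO,E:wait,S:car2-GO,W:wait | queues: N=0 E=4 S=0 W=2
Step 2 [NS]: N:empty,E:wait,S:empty,W:wait | queues: N=0 E=4 S=0 W=2
Step 3 [NS]: N:empty,E:wait,S:empty,W:wait | queues: N=0 E=4 S=0 W=2
Step 4 [NS]: N:empty,E:wait,S:empty,W:wait | queues: N=0 E=4 S=0 W=2
Step 5 [EW]: N:wait,E:car3-GO,S:wait,W:car1-GO | queues: N=0 E=3 S=0 W=1
Step 6 [EW]: N:wait,E:car4-GO,S:wait,W:car7-GO | queues: N=0 E=2 S=0 W=0
Cars crossed by step 6: 6

Answer: 6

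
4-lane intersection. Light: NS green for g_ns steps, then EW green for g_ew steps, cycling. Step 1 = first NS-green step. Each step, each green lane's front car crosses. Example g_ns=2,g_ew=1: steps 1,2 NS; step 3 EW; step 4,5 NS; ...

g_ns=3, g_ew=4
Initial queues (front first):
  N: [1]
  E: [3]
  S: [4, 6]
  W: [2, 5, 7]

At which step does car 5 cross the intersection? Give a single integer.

Step 1 [NS]: N:car1-GO,E:wait,S:car4-GO,W:wait | queues: N=0 E=1 S=1 W=3
Step 2 [NS]: N:empty,E:wait,S:car6-GO,W:wait | queues: N=0 E=1 S=0 W=3
Step 3 [NS]: N:empty,E:wait,S:empty,W:wait | queues: N=0 E=1 S=0 W=3
Step 4 [EW]: N:wait,E:car3-GO,S:wait,W:car2-GO | queues: N=0 E=0 S=0 W=2
Step 5 [EW]: N:wait,E:empty,S:wait,W:car5-GO | queues: N=0 E=0 S=0 W=1
Step 6 [EW]: N:wait,E:empty,S:wait,W:car7-GO | queues: N=0 E=0 S=0 W=0
Car 5 crosses at step 5

5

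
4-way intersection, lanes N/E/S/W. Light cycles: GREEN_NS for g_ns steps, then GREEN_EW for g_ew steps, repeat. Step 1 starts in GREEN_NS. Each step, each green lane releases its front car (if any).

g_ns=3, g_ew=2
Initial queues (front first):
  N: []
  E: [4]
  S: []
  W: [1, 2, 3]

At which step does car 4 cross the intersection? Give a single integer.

Step 1 [NS]: N:empty,E:wait,S:empty,W:wait | queues: N=0 E=1 S=0 W=3
Step 2 [NS]: N:empty,E:wait,S:empty,W:wait | queues: N=0 E=1 S=0 W=3
Step 3 [NS]: N:empty,E:wait,S:empty,W:wait | queues: N=0 E=1 S=0 W=3
Step 4 [EW]: N:wait,E:car4-GO,S:wait,W:car1-GO | queues: N=0 E=0 S=0 W=2
Step 5 [EW]: N:wait,E:empty,S:wait,W:car2-GO | queues: N=0 E=0 S=0 W=1
Step 6 [NS]: N:empty,E:wait,S:empty,W:wait | queues: N=0 E=0 S=0 W=1
Step 7 [NS]: N:empty,E:wait,S:empty,W:wait | queues: N=0 E=0 S=0 W=1
Step 8 [NS]: N:empty,E:wait,S:empty,W:wait | queues: N=0 E=0 S=0 W=1
Step 9 [EW]: N:wait,E:empty,S:wait,W:car3-GO | queues: N=0 E=0 S=0 W=0
Car 4 crosses at step 4

4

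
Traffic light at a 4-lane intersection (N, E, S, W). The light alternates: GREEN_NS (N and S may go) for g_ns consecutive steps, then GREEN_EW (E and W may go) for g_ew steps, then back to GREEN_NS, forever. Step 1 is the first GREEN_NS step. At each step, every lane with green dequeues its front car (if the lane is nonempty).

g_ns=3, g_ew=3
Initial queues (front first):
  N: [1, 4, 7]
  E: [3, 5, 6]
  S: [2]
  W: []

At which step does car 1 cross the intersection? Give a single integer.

Step 1 [NS]: N:car1-GO,E:wait,S:car2-GO,W:wait | queues: N=2 E=3 S=0 W=0
Step 2 [NS]: N:car4-GO,E:wait,S:empty,W:wait | queues: N=1 E=3 S=0 W=0
Step 3 [NS]: N:car7-GO,E:wait,S:empty,W:wait | queues: N=0 E=3 S=0 W=0
Step 4 [EW]: N:wait,E:car3-GO,S:wait,W:empty | queues: N=0 E=2 S=0 W=0
Step 5 [EW]: N:wait,E:car5-GO,S:wait,W:empty | queues: N=0 E=1 S=0 W=0
Step 6 [EW]: N:wait,E:car6-GO,S:wait,W:empty | queues: N=0 E=0 S=0 W=0
Car 1 crosses at step 1

1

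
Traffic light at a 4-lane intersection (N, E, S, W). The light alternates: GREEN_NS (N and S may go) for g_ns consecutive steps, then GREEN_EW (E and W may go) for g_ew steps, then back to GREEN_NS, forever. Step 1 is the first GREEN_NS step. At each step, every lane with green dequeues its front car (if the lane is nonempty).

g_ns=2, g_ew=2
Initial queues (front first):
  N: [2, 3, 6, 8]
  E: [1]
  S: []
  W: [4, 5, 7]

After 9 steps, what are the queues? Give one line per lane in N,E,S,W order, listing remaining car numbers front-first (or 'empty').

Step 1 [NS]: N:car2-GO,E:wait,S:empty,W:wait | queues: N=3 E=1 S=0 W=3
Step 2 [NS]: N:car3-GO,E:wait,S:empty,W:wait | queues: N=2 E=1 S=0 W=3
Step 3 [EW]: N:wait,E:car1-GO,S:wait,W:car4-GO | queues: N=2 E=0 S=0 W=2
Step 4 [EW]: N:wait,E:empty,S:wait,W:car5-GO | queues: N=2 E=0 S=0 W=1
Step 5 [NS]: N:car6-GO,E:wait,S:empty,W:wait | queues: N=1 E=0 S=0 W=1
Step 6 [NS]: N:car8-GO,E:wait,S:empty,W:wait | queues: N=0 E=0 S=0 W=1
Step 7 [EW]: N:wait,E:empty,S:wait,W:car7-GO | queues: N=0 E=0 S=0 W=0

N: empty
E: empty
S: empty
W: empty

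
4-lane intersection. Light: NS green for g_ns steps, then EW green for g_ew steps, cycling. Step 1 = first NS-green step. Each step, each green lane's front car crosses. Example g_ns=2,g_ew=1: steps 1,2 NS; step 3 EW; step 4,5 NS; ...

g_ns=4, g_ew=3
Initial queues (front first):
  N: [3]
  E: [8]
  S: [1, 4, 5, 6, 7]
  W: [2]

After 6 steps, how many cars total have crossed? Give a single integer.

Answer: 7

Derivation:
Step 1 [NS]: N:car3-GO,E:wait,S:car1-GO,W:wait | queues: N=0 E=1 S=4 W=1
Step 2 [NS]: N:empty,E:wait,S:car4-GO,W:wait | queues: N=0 E=1 S=3 W=1
Step 3 [NS]: N:empty,E:wait,S:car5-GO,W:wait | queues: N=0 E=1 S=2 W=1
Step 4 [NS]: N:empty,E:wait,S:car6-GO,W:wait | queues: N=0 E=1 S=1 W=1
Step 5 [EW]: N:wait,E:car8-GO,S:wait,W:car2-GO | queues: N=0 E=0 S=1 W=0
Step 6 [EW]: N:wait,E:empty,S:wait,W:empty | queues: N=0 E=0 S=1 W=0
Cars crossed by step 6: 7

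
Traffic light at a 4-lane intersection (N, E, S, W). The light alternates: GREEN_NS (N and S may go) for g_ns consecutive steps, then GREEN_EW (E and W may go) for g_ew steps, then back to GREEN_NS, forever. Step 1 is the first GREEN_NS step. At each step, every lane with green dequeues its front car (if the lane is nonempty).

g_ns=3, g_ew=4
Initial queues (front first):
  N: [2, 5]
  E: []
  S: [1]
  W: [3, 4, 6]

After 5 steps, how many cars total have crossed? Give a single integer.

Step 1 [NS]: N:car2-GO,E:wait,S:car1-GO,W:wait | queues: N=1 E=0 S=0 W=3
Step 2 [NS]: N:car5-GO,E:wait,S:empty,W:wait | queues: N=0 E=0 S=0 W=3
Step 3 [NS]: N:empty,E:wait,S:empty,W:wait | queues: N=0 E=0 S=0 W=3
Step 4 [EW]: N:wait,E:empty,S:wait,W:car3-GO | queues: N=0 E=0 S=0 W=2
Step 5 [EW]: N:wait,E:empty,S:wait,W:car4-GO | queues: N=0 E=0 S=0 W=1
Cars crossed by step 5: 5

Answer: 5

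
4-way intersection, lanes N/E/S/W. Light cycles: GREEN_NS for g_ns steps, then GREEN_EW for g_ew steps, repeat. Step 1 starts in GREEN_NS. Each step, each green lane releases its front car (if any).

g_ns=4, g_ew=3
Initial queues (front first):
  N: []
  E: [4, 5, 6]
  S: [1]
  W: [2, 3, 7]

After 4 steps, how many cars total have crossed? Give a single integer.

Answer: 1

Derivation:
Step 1 [NS]: N:empty,E:wait,S:car1-GO,W:wait | queues: N=0 E=3 S=0 W=3
Step 2 [NS]: N:empty,E:wait,S:empty,W:wait | queues: N=0 E=3 S=0 W=3
Step 3 [NS]: N:empty,E:wait,S:empty,W:wait | queues: N=0 E=3 S=0 W=3
Step 4 [NS]: N:empty,E:wait,S:empty,W:wait | queues: N=0 E=3 S=0 W=3
Cars crossed by step 4: 1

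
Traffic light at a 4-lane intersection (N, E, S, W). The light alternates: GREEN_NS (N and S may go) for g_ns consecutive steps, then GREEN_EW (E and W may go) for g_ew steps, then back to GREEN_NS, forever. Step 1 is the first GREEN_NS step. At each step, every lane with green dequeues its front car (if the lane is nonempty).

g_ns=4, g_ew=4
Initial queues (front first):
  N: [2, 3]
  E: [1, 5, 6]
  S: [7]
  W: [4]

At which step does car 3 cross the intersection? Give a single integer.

Step 1 [NS]: N:car2-GO,E:wait,S:car7-GO,W:wait | queues: N=1 E=3 S=0 W=1
Step 2 [NS]: N:car3-GO,E:wait,S:empty,W:wait | queues: N=0 E=3 S=0 W=1
Step 3 [NS]: N:empty,E:wait,S:empty,W:wait | queues: N=0 E=3 S=0 W=1
Step 4 [NS]: N:empty,E:wait,S:empty,W:wait | queues: N=0 E=3 S=0 W=1
Step 5 [EW]: N:wait,E:car1-GO,S:wait,W:car4-GO | queues: N=0 E=2 S=0 W=0
Step 6 [EW]: N:wait,E:car5-GO,S:wait,W:empty | queues: N=0 E=1 S=0 W=0
Step 7 [EW]: N:wait,E:car6-GO,S:wait,W:empty | queues: N=0 E=0 S=0 W=0
Car 3 crosses at step 2

2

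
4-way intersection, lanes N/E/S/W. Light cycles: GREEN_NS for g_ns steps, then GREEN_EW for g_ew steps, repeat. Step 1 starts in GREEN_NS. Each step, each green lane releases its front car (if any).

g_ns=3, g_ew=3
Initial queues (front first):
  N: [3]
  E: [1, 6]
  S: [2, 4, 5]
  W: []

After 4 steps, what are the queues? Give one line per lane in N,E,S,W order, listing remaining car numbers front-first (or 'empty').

Step 1 [NS]: N:car3-GO,E:wait,S:car2-GO,W:wait | queues: N=0 E=2 S=2 W=0
Step 2 [NS]: N:empty,E:wait,S:car4-GO,W:wait | queues: N=0 E=2 S=1 W=0
Step 3 [NS]: N:empty,E:wait,S:car5-GO,W:wait | queues: N=0 E=2 S=0 W=0
Step 4 [EW]: N:wait,E:car1-GO,S:wait,W:empty | queues: N=0 E=1 S=0 W=0

N: empty
E: 6
S: empty
W: empty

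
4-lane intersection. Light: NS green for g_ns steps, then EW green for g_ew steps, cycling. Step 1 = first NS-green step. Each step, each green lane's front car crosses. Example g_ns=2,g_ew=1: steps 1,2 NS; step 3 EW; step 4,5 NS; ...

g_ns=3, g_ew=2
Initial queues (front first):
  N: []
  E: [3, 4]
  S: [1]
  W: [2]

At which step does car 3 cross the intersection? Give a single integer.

Step 1 [NS]: N:empty,E:wait,S:car1-GO,W:wait | queues: N=0 E=2 S=0 W=1
Step 2 [NS]: N:empty,E:wait,S:empty,W:wait | queues: N=0 E=2 S=0 W=1
Step 3 [NS]: N:empty,E:wait,S:empty,W:wait | queues: N=0 E=2 S=0 W=1
Step 4 [EW]: N:wait,E:car3-GO,S:wait,W:car2-GO | queues: N=0 E=1 S=0 W=0
Step 5 [EW]: N:wait,E:car4-GO,S:wait,W:empty | queues: N=0 E=0 S=0 W=0
Car 3 crosses at step 4

4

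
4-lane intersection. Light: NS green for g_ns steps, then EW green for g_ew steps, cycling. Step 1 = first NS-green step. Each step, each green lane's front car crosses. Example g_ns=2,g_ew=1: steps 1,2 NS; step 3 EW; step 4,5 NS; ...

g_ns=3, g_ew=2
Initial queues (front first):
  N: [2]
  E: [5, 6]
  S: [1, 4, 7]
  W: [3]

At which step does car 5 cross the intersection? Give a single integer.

Step 1 [NS]: N:car2-GO,E:wait,S:car1-GO,W:wait | queues: N=0 E=2 S=2 W=1
Step 2 [NS]: N:empty,E:wait,S:car4-GO,W:wait | queues: N=0 E=2 S=1 W=1
Step 3 [NS]: N:empty,E:wait,S:car7-GO,W:wait | queues: N=0 E=2 S=0 W=1
Step 4 [EW]: N:wait,E:car5-GO,S:wait,W:car3-GO | queues: N=0 E=1 S=0 W=0
Step 5 [EW]: N:wait,E:car6-GO,S:wait,W:empty | queues: N=0 E=0 S=0 W=0
Car 5 crosses at step 4

4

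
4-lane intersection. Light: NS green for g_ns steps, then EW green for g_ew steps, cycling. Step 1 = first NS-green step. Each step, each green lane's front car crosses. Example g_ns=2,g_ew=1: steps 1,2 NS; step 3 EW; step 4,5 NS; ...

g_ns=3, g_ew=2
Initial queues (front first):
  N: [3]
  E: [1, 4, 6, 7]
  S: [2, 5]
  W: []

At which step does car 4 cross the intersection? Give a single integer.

Step 1 [NS]: N:car3-GO,E:wait,S:car2-GO,W:wait | queues: N=0 E=4 S=1 W=0
Step 2 [NS]: N:empty,E:wait,S:car5-GO,W:wait | queues: N=0 E=4 S=0 W=0
Step 3 [NS]: N:empty,E:wait,S:empty,W:wait | queues: N=0 E=4 S=0 W=0
Step 4 [EW]: N:wait,E:car1-GO,S:wait,W:empty | queues: N=0 E=3 S=0 W=0
Step 5 [EW]: N:wait,E:car4-GO,S:wait,W:empty | queues: N=0 E=2 S=0 W=0
Step 6 [NS]: N:empty,E:wait,S:empty,W:wait | queues: N=0 E=2 S=0 W=0
Step 7 [NS]: N:empty,E:wait,S:empty,W:wait | queues: N=0 E=2 S=0 W=0
Step 8 [NS]: N:empty,E:wait,S:empty,W:wait | queues: N=0 E=2 S=0 W=0
Step 9 [EW]: N:wait,E:car6-GO,S:wait,W:empty | queues: N=0 E=1 S=0 W=0
Step 10 [EW]: N:wait,E:car7-GO,S:wait,W:empty | queues: N=0 E=0 S=0 W=0
Car 4 crosses at step 5

5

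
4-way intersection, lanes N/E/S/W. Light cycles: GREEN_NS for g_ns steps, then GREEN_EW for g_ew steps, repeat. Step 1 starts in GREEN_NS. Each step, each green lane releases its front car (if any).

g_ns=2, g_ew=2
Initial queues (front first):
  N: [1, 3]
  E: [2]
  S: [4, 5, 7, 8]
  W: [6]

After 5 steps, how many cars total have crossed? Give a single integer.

Step 1 [NS]: N:car1-GO,E:wait,S:car4-GO,W:wait | queues: N=1 E=1 S=3 W=1
Step 2 [NS]: N:car3-GO,E:wait,S:car5-GO,W:wait | queues: N=0 E=1 S=2 W=1
Step 3 [EW]: N:wait,E:car2-GO,S:wait,W:car6-GO | queues: N=0 E=0 S=2 W=0
Step 4 [EW]: N:wait,E:empty,S:wait,W:empty | queues: N=0 E=0 S=2 W=0
Step 5 [NS]: N:empty,E:wait,S:car7-GO,W:wait | queues: N=0 E=0 S=1 W=0
Cars crossed by step 5: 7

Answer: 7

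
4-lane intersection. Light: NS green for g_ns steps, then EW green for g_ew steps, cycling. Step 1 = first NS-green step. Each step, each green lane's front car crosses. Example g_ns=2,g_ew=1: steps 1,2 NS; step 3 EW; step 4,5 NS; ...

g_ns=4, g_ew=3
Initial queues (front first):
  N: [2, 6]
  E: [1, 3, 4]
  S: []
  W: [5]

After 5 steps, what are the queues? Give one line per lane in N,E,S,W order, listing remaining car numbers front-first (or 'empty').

Step 1 [NS]: N:car2-GO,E:wait,S:empty,W:wait | queues: N=1 E=3 S=0 W=1
Step 2 [NS]: N:car6-GO,E:wait,S:empty,W:wait | queues: N=0 E=3 S=0 W=1
Step 3 [NS]: N:empty,E:wait,S:empty,W:wait | queues: N=0 E=3 S=0 W=1
Step 4 [NS]: N:empty,E:wait,S:empty,W:wait | queues: N=0 E=3 S=0 W=1
Step 5 [EW]: N:wait,E:car1-GO,S:wait,W:car5-GO | queues: N=0 E=2 S=0 W=0

N: empty
E: 3 4
S: empty
W: empty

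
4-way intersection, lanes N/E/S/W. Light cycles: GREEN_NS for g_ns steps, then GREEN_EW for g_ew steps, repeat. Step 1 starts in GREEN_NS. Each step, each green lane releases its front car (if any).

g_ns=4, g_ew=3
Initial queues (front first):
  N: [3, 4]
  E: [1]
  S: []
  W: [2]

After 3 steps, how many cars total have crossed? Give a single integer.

Answer: 2

Derivation:
Step 1 [NS]: N:car3-GO,E:wait,S:empty,W:wait | queues: N=1 E=1 S=0 W=1
Step 2 [NS]: N:car4-GO,E:wait,S:empty,W:wait | queues: N=0 E=1 S=0 W=1
Step 3 [NS]: N:empty,E:wait,S:empty,W:wait | queues: N=0 E=1 S=0 W=1
Cars crossed by step 3: 2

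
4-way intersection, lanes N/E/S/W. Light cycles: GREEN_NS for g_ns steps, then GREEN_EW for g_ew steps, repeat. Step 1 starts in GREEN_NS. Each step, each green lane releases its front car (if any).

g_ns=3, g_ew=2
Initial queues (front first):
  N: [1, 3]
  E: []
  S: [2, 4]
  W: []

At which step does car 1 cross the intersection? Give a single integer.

Step 1 [NS]: N:car1-GO,E:wait,S:car2-GO,W:wait | queues: N=1 E=0 S=1 W=0
Step 2 [NS]: N:car3-GO,E:wait,S:car4-GO,W:wait | queues: N=0 E=0 S=0 W=0
Car 1 crosses at step 1

1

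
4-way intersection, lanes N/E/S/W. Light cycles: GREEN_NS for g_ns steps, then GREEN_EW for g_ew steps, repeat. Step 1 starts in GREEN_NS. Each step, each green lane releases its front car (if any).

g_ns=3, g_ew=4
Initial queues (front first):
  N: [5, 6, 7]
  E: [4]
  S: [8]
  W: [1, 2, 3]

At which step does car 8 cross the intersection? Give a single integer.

Step 1 [NS]: N:car5-GO,E:wait,S:car8-GO,W:wait | queues: N=2 E=1 S=0 W=3
Step 2 [NS]: N:car6-GO,E:wait,S:empty,W:wait | queues: N=1 E=1 S=0 W=3
Step 3 [NS]: N:car7-GO,E:wait,S:empty,W:wait | queues: N=0 E=1 S=0 W=3
Step 4 [EW]: N:wait,E:car4-GO,S:wait,W:car1-GO | queues: N=0 E=0 S=0 W=2
Step 5 [EW]: N:wait,E:empty,S:wait,W:car2-GO | queues: N=0 E=0 S=0 W=1
Step 6 [EW]: N:wait,E:empty,S:wait,W:car3-GO | queues: N=0 E=0 S=0 W=0
Car 8 crosses at step 1

1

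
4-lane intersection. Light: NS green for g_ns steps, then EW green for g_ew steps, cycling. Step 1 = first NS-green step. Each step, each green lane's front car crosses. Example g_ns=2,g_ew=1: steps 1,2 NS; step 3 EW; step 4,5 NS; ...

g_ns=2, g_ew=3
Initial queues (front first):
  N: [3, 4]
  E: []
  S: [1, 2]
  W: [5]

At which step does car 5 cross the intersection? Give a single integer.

Step 1 [NS]: N:car3-GO,E:wait,S:car1-GO,W:wait | queues: N=1 E=0 S=1 W=1
Step 2 [NS]: N:car4-GO,E:wait,S:car2-GO,W:wait | queues: N=0 E=0 S=0 W=1
Step 3 [EW]: N:wait,E:empty,S:wait,W:car5-GO | queues: N=0 E=0 S=0 W=0
Car 5 crosses at step 3

3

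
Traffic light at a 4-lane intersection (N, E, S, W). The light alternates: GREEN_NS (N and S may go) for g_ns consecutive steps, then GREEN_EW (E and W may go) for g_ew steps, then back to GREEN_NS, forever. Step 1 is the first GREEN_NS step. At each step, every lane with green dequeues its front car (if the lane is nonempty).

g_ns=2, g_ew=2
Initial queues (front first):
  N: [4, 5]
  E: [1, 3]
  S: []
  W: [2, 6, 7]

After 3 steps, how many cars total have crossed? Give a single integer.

Answer: 4

Derivation:
Step 1 [NS]: N:car4-GO,E:wait,S:empty,W:wait | queues: N=1 E=2 S=0 W=3
Step 2 [NS]: N:car5-GO,E:wait,S:empty,W:wait | queues: N=0 E=2 S=0 W=3
Step 3 [EW]: N:wait,E:car1-GO,S:wait,W:car2-GO | queues: N=0 E=1 S=0 W=2
Cars crossed by step 3: 4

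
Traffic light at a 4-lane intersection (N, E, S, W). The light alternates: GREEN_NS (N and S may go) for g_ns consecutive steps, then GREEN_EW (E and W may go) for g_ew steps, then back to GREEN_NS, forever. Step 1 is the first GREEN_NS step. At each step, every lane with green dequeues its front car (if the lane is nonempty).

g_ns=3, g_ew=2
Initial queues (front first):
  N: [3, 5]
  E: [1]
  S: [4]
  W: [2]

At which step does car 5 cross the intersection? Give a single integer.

Step 1 [NS]: N:car3-GO,E:wait,S:car4-GO,W:wait | queues: N=1 E=1 S=0 W=1
Step 2 [NS]: N:car5-GO,E:wait,S:empty,W:wait | queues: N=0 E=1 S=0 W=1
Step 3 [NS]: N:empty,E:wait,S:empty,W:wait | queues: N=0 E=1 S=0 W=1
Step 4 [EW]: N:wait,E:car1-GO,S:wait,W:car2-GO | queues: N=0 E=0 S=0 W=0
Car 5 crosses at step 2

2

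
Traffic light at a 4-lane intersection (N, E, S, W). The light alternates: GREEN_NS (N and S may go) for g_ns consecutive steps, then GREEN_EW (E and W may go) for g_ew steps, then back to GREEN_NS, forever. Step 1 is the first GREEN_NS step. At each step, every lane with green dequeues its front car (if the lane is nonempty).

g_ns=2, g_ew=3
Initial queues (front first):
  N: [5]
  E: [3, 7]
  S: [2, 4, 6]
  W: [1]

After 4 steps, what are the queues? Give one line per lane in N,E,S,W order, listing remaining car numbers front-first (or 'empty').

Step 1 [NS]: N:car5-GO,E:wait,S:car2-GO,W:wait | queues: N=0 E=2 S=2 W=1
Step 2 [NS]: N:empty,E:wait,S:car4-GO,W:wait | queues: N=0 E=2 S=1 W=1
Step 3 [EW]: N:wait,E:car3-GO,S:wait,W:car1-GO | queues: N=0 E=1 S=1 W=0
Step 4 [EW]: N:wait,E:car7-GO,S:wait,W:empty | queues: N=0 E=0 S=1 W=0

N: empty
E: empty
S: 6
W: empty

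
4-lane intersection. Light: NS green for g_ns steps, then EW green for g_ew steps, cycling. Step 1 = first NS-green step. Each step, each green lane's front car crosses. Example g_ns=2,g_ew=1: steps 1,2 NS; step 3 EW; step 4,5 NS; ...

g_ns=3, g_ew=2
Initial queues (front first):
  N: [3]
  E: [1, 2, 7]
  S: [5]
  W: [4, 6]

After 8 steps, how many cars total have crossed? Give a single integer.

Answer: 6

Derivation:
Step 1 [NS]: N:car3-GO,E:wait,S:car5-GO,W:wait | queues: N=0 E=3 S=0 W=2
Step 2 [NS]: N:empty,E:wait,S:empty,W:wait | queues: N=0 E=3 S=0 W=2
Step 3 [NS]: N:empty,E:wait,S:empty,W:wait | queues: N=0 E=3 S=0 W=2
Step 4 [EW]: N:wait,E:car1-GO,S:wait,W:car4-GO | queues: N=0 E=2 S=0 W=1
Step 5 [EW]: N:wait,E:car2-GO,S:wait,W:car6-GO | queues: N=0 E=1 S=0 W=0
Step 6 [NS]: N:empty,E:wait,S:empty,W:wait | queues: N=0 E=1 S=0 W=0
Step 7 [NS]: N:empty,E:wait,S:empty,W:wait | queues: N=0 E=1 S=0 W=0
Step 8 [NS]: N:empty,E:wait,S:empty,W:wait | queues: N=0 E=1 S=0 W=0
Cars crossed by step 8: 6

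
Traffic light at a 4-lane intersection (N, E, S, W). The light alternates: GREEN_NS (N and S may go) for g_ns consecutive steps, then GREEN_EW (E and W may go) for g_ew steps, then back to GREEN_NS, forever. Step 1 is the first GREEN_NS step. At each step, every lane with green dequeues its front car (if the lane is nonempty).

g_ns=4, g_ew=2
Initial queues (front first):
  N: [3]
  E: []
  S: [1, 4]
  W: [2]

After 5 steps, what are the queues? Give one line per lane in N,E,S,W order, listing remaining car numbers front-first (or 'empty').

Step 1 [NS]: N:car3-GO,E:wait,S:car1-GO,W:wait | queues: N=0 E=0 S=1 W=1
Step 2 [NS]: N:empty,E:wait,S:car4-GO,W:wait | queues: N=0 E=0 S=0 W=1
Step 3 [NS]: N:empty,E:wait,S:empty,W:wait | queues: N=0 E=0 S=0 W=1
Step 4 [NS]: N:empty,E:wait,S:empty,W:wait | queues: N=0 E=0 S=0 W=1
Step 5 [EW]: N:wait,E:empty,S:wait,W:car2-GO | queues: N=0 E=0 S=0 W=0

N: empty
E: empty
S: empty
W: empty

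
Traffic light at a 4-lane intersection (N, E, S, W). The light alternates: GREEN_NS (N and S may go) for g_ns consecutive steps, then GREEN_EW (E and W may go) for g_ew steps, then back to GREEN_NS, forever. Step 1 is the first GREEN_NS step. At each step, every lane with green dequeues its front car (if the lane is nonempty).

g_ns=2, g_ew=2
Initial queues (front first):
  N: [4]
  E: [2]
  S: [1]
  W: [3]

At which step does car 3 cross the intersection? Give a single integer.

Step 1 [NS]: N:car4-GO,E:wait,S:car1-GO,W:wait | queues: N=0 E=1 S=0 W=1
Step 2 [NS]: N:empty,E:wait,S:empty,W:wait | queues: N=0 E=1 S=0 W=1
Step 3 [EW]: N:wait,E:car2-GO,S:wait,W:car3-GO | queues: N=0 E=0 S=0 W=0
Car 3 crosses at step 3

3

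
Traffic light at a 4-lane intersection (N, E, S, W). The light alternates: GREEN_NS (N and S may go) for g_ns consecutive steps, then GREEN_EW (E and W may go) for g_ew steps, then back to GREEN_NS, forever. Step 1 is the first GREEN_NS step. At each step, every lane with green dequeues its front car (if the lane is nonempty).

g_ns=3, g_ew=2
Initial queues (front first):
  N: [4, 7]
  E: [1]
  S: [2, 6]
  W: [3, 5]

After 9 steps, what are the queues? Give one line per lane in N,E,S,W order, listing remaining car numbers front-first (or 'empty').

Step 1 [NS]: N:car4-GO,E:wait,S:car2-GO,W:wait | queues: N=1 E=1 S=1 W=2
Step 2 [NS]: N:car7-GO,E:wait,S:car6-GO,W:wait | queues: N=0 E=1 S=0 W=2
Step 3 [NS]: N:empty,E:wait,S:empty,W:wait | queues: N=0 E=1 S=0 W=2
Step 4 [EW]: N:wait,E:car1-GO,S:wait,W:car3-GO | queues: N=0 E=0 S=0 W=1
Step 5 [EW]: N:wait,E:empty,S:wait,W:car5-GO | queues: N=0 E=0 S=0 W=0

N: empty
E: empty
S: empty
W: empty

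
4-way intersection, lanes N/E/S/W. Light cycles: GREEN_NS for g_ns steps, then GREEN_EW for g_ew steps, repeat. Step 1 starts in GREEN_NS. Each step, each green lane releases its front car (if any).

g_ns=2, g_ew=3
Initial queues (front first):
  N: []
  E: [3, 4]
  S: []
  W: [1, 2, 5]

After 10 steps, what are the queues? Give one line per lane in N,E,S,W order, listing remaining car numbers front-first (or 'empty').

Step 1 [NS]: N:empty,E:wait,S:empty,W:wait | queues: N=0 E=2 S=0 W=3
Step 2 [NS]: N:empty,E:wait,S:empty,W:wait | queues: N=0 E=2 S=0 W=3
Step 3 [EW]: N:wait,E:car3-GO,S:wait,W:car1-GO | queues: N=0 E=1 S=0 W=2
Step 4 [EW]: N:wait,E:car4-GO,S:wait,W:car2-GO | queues: N=0 E=0 S=0 W=1
Step 5 [EW]: N:wait,E:empty,S:wait,W:car5-GO | queues: N=0 E=0 S=0 W=0

N: empty
E: empty
S: empty
W: empty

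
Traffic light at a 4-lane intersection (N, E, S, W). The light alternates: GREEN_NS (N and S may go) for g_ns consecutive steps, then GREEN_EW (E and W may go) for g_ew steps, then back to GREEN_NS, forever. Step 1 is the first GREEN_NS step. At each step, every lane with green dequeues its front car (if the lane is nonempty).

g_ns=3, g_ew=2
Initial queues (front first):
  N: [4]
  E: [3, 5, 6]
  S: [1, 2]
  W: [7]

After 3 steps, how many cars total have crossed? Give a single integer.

Step 1 [NS]: N:car4-GO,E:wait,S:car1-GO,W:wait | queues: N=0 E=3 S=1 W=1
Step 2 [NS]: N:empty,E:wait,S:car2-GO,W:wait | queues: N=0 E=3 S=0 W=1
Step 3 [NS]: N:empty,E:wait,S:empty,W:wait | queues: N=0 E=3 S=0 W=1
Cars crossed by step 3: 3

Answer: 3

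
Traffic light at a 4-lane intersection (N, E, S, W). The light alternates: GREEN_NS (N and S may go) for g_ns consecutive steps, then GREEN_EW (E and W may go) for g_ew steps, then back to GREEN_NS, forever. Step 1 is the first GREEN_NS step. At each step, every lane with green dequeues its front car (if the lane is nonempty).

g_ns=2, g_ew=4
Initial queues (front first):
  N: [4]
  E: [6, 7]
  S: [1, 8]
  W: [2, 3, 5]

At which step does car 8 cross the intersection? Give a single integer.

Step 1 [NS]: N:car4-GO,E:wait,S:car1-GO,W:wait | queues: N=0 E=2 S=1 W=3
Step 2 [NS]: N:empty,E:wait,S:car8-GO,W:wait | queues: N=0 E=2 S=0 W=3
Step 3 [EW]: N:wait,E:car6-GO,S:wait,W:car2-GO | queues: N=0 E=1 S=0 W=2
Step 4 [EW]: N:wait,E:car7-GO,S:wait,W:car3-GO | queues: N=0 E=0 S=0 W=1
Step 5 [EW]: N:wait,E:empty,S:wait,W:car5-GO | queues: N=0 E=0 S=0 W=0
Car 8 crosses at step 2

2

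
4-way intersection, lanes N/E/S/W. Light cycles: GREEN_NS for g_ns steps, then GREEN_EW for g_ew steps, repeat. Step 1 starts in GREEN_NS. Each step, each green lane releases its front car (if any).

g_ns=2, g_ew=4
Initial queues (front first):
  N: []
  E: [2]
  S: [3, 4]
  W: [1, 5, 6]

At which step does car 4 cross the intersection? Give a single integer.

Step 1 [NS]: N:empty,E:wait,S:car3-GO,W:wait | queues: N=0 E=1 S=1 W=3
Step 2 [NS]: N:empty,E:wait,S:car4-GO,W:wait | queues: N=0 E=1 S=0 W=3
Step 3 [EW]: N:wait,E:car2-GO,S:wait,W:car1-GO | queues: N=0 E=0 S=0 W=2
Step 4 [EW]: N:wait,E:empty,S:wait,W:car5-GO | queues: N=0 E=0 S=0 W=1
Step 5 [EW]: N:wait,E:empty,S:wait,W:car6-GO | queues: N=0 E=0 S=0 W=0
Car 4 crosses at step 2

2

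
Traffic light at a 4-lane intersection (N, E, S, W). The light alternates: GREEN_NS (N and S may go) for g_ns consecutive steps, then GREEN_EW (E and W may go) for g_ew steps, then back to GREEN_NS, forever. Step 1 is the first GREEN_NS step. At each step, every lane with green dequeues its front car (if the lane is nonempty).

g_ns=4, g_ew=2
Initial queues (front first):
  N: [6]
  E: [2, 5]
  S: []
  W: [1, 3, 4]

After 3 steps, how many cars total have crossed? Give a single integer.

Answer: 1

Derivation:
Step 1 [NS]: N:car6-GO,E:wait,S:empty,W:wait | queues: N=0 E=2 S=0 W=3
Step 2 [NS]: N:empty,E:wait,S:empty,W:wait | queues: N=0 E=2 S=0 W=3
Step 3 [NS]: N:empty,E:wait,S:empty,W:wait | queues: N=0 E=2 S=0 W=3
Cars crossed by step 3: 1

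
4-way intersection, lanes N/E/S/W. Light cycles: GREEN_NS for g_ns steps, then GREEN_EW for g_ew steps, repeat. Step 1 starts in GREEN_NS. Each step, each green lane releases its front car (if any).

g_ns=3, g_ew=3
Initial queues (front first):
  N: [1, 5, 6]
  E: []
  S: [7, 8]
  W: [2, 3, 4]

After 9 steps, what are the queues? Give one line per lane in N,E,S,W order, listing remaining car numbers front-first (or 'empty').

Step 1 [NS]: N:car1-GO,E:wait,S:car7-GO,W:wait | queues: N=2 E=0 S=1 W=3
Step 2 [NS]: N:car5-GO,E:wait,S:car8-GO,W:wait | queues: N=1 E=0 S=0 W=3
Step 3 [NS]: N:car6-GO,E:wait,S:empty,W:wait | queues: N=0 E=0 S=0 W=3
Step 4 [EW]: N:wait,E:empty,S:wait,W:car2-GO | queues: N=0 E=0 S=0 W=2
Step 5 [EW]: N:wait,E:empty,S:wait,W:car3-GO | queues: N=0 E=0 S=0 W=1
Step 6 [EW]: N:wait,E:empty,S:wait,W:car4-GO | queues: N=0 E=0 S=0 W=0

N: empty
E: empty
S: empty
W: empty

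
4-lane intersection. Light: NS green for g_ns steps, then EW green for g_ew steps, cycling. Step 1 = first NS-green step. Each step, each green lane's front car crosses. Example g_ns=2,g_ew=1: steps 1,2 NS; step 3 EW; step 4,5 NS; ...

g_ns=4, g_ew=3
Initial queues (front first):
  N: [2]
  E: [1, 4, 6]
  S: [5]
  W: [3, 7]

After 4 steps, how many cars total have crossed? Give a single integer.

Step 1 [NS]: N:car2-GO,E:wait,S:car5-GO,W:wait | queues: N=0 E=3 S=0 W=2
Step 2 [NS]: N:empty,E:wait,S:empty,W:wait | queues: N=0 E=3 S=0 W=2
Step 3 [NS]: N:empty,E:wait,S:empty,W:wait | queues: N=0 E=3 S=0 W=2
Step 4 [NS]: N:empty,E:wait,S:empty,W:wait | queues: N=0 E=3 S=0 W=2
Cars crossed by step 4: 2

Answer: 2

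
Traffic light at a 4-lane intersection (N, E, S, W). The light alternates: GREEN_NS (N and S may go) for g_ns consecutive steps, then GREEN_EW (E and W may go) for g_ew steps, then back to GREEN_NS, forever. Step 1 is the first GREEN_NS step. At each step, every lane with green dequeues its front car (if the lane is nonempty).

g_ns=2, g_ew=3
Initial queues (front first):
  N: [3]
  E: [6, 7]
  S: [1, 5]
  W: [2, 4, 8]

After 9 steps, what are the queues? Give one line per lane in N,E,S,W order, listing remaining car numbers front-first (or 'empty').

Step 1 [NS]: N:car3-GO,E:wait,S:car1-GO,W:wait | queues: N=0 E=2 S=1 W=3
Step 2 [NS]: N:empty,E:wait,S:car5-GO,W:wait | queues: N=0 E=2 S=0 W=3
Step 3 [EW]: N:wait,E:car6-GO,S:wait,W:car2-GO | queues: N=0 E=1 S=0 W=2
Step 4 [EW]: N:wait,E:car7-GO,S:wait,W:car4-GO | queues: N=0 E=0 S=0 W=1
Step 5 [EW]: N:wait,E:empty,S:wait,W:car8-GO | queues: N=0 E=0 S=0 W=0

N: empty
E: empty
S: empty
W: empty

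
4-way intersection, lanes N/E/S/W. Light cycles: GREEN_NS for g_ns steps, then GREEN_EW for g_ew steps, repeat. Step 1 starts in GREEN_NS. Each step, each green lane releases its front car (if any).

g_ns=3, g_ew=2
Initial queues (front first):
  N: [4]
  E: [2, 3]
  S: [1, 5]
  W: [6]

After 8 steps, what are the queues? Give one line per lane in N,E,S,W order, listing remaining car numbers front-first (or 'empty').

Step 1 [NS]: N:car4-GO,E:wait,S:car1-GO,W:wait | queues: N=0 E=2 S=1 W=1
Step 2 [NS]: N:empty,E:wait,S:car5-GO,W:wait | queues: N=0 E=2 S=0 W=1
Step 3 [NS]: N:empty,E:wait,S:empty,W:wait | queues: N=0 E=2 S=0 W=1
Step 4 [EW]: N:wait,E:car2-GO,S:wait,W:car6-GO | queues: N=0 E=1 S=0 W=0
Step 5 [EW]: N:wait,E:car3-GO,S:wait,W:empty | queues: N=0 E=0 S=0 W=0

N: empty
E: empty
S: empty
W: empty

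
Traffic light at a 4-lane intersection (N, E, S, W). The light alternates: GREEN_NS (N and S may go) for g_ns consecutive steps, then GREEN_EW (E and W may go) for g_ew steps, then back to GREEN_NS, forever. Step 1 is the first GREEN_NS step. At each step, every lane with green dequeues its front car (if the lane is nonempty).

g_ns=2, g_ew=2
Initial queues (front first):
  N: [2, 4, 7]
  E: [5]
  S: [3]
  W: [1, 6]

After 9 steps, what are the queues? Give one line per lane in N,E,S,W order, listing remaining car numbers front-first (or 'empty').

Step 1 [NS]: N:car2-GO,E:wait,S:car3-GO,W:wait | queues: N=2 E=1 S=0 W=2
Step 2 [NS]: N:car4-GO,E:wait,S:empty,W:wait | queues: N=1 E=1 S=0 W=2
Step 3 [EW]: N:wait,E:car5-GO,S:wait,W:car1-GO | queues: N=1 E=0 S=0 W=1
Step 4 [EW]: N:wait,E:empty,S:wait,W:car6-GO | queues: N=1 E=0 S=0 W=0
Step 5 [NS]: N:car7-GO,E:wait,S:empty,W:wait | queues: N=0 E=0 S=0 W=0

N: empty
E: empty
S: empty
W: empty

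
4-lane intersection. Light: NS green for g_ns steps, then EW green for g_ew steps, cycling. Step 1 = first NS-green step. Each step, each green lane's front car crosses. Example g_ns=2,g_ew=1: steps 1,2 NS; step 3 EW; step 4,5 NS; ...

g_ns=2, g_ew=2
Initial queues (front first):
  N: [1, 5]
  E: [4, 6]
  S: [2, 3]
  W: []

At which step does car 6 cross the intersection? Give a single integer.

Step 1 [NS]: N:car1-GO,E:wait,S:car2-GO,W:wait | queues: N=1 E=2 S=1 W=0
Step 2 [NS]: N:car5-GO,E:wait,S:car3-GO,W:wait | queues: N=0 E=2 S=0 W=0
Step 3 [EW]: N:wait,E:car4-GO,S:wait,W:empty | queues: N=0 E=1 S=0 W=0
Step 4 [EW]: N:wait,E:car6-GO,S:wait,W:empty | queues: N=0 E=0 S=0 W=0
Car 6 crosses at step 4

4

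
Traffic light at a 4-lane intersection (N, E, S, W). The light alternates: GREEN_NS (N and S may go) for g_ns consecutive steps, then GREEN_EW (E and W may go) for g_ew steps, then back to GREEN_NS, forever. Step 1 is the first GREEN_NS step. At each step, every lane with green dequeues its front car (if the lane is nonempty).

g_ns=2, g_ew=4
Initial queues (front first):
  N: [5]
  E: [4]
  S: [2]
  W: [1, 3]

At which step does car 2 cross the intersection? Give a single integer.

Step 1 [NS]: N:car5-GO,E:wait,S:car2-GO,W:wait | queues: N=0 E=1 S=0 W=2
Step 2 [NS]: N:empty,E:wait,S:empty,W:wait | queues: N=0 E=1 S=0 W=2
Step 3 [EW]: N:wait,E:car4-GO,S:wait,W:car1-GO | queues: N=0 E=0 S=0 W=1
Step 4 [EW]: N:wait,E:empty,S:wait,W:car3-GO | queues: N=0 E=0 S=0 W=0
Car 2 crosses at step 1

1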